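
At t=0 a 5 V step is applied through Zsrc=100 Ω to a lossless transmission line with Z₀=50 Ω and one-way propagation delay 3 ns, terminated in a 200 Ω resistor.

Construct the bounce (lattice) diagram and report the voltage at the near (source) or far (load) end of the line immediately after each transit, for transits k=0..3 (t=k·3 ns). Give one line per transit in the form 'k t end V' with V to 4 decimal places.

Γ_L=0.600000, Γ_S=0.333333; launch V₁=5·50/150=1.666667
k=0 src: V=1.6667
k=1 load: inc=1.666667, refl=1.666667·0.600000=1.0000; V=0.000000+1.666667+1.000000=2.6667
k=2 src: inc=1.000000, refl=1.000000·0.333333=0.3333; V=1.666667+1.000000+0.333333=3.0000
k=3 load: inc=0.333333, refl=0.333333·0.600000=0.2000; V=2.666667+0.333333+0.200000=3.2000

0 0 source 1.6667
1 3 load 2.6667
2 6 source 3.0000
3 9 load 3.2000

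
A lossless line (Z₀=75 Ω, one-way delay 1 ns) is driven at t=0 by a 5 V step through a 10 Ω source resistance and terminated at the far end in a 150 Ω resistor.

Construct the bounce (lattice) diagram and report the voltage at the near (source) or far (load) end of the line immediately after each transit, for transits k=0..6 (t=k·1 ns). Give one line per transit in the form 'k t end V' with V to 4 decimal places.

Γ_L=0.333333, Γ_S=-0.764706; launch V₁=5·75/85=4.411765
k=0 src: V=4.4118
k=1 load: inc=4.411765, refl=4.411765·0.333333=1.4706; V=0.000000+4.411765+1.470588=5.8824
k=2 src: inc=1.470588, refl=1.470588·-0.764706=-1.1246; V=4.411765+1.470588+-1.124567=4.7578
k=3 load: inc=-1.124567, refl=-1.124567·0.333333=-0.3749; V=5.882353+-1.124567+-0.374856=4.3829
k=4 src: inc=-0.374856, refl=-0.374856·-0.764706=0.2867; V=4.757785+-0.374856+0.286654=4.6696
k=5 load: inc=0.286654, refl=0.286654·0.333333=0.0956; V=4.382930+0.286654+0.095551=4.7651
k=6 src: inc=0.095551, refl=0.095551·-0.764706=-0.0731; V=4.669584+0.095551+-0.073069=4.6921

0 0 source 4.4118
1 1 load 5.8824
2 2 source 4.7578
3 3 load 4.3829
4 4 source 4.6696
5 5 load 4.7651
6 6 source 4.6921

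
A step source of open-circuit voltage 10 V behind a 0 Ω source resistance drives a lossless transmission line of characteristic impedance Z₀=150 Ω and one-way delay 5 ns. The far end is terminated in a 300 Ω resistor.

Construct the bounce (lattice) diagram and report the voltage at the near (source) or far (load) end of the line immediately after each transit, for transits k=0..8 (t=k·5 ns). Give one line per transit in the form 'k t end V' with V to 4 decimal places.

Γ_L=0.333333, Γ_S=-1.000000; launch V₁=10·150/150=10.000000
k=0 src: V=10.0000
k=1 load: inc=10.000000, refl=10.000000·0.333333=3.3333; V=0.000000+10.000000+3.333333=13.3333
k=2 src: inc=3.333333, refl=3.333333·-1.000000=-3.3333; V=10.000000+3.333333+-3.333333=10.0000
k=3 load: inc=-3.333333, refl=-3.333333·0.333333=-1.1111; V=13.333333+-3.333333+-1.111111=8.8889
k=4 src: inc=-1.111111, refl=-1.111111·-1.000000=1.1111; V=10.000000+-1.111111+1.111111=10.0000
k=5 load: inc=1.111111, refl=1.111111·0.333333=0.3704; V=8.888889+1.111111+0.370370=10.3704
k=6 src: inc=0.370370, refl=0.370370·-1.000000=-0.3704; V=10.000000+0.370370+-0.370370=10.0000
k=7 load: inc=-0.370370, refl=-0.370370·0.333333=-0.1235; V=10.370370+-0.370370+-0.123457=9.8765
k=8 src: inc=-0.123457, refl=-0.123457·-1.000000=0.1235; V=10.000000+-0.123457+0.123457=10.0000

0 0 source 10.0000
1 5 load 13.3333
2 10 source 10.0000
3 15 load 8.8889
4 20 source 10.0000
5 25 load 10.3704
6 30 source 10.0000
7 35 load 9.8765
8 40 source 10.0000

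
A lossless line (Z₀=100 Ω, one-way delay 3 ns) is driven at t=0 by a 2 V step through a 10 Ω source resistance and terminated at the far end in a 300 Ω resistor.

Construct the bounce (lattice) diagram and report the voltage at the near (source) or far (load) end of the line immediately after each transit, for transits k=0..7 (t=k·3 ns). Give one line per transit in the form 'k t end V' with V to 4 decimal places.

0 0 source 1.8182
1 3 load 2.7273
2 6 source 1.9835
3 9 load 1.6116
4 12 source 1.9159
5 15 load 2.0680
6 18 source 1.9435
7 21 load 1.8813

Γ_L=0.500000, Γ_S=-0.818182; launch V₁=2·100/110=1.818182
k=0 src: V=1.8182
k=1 load: inc=1.818182, refl=1.818182·0.500000=0.9091; V=0.000000+1.818182+0.909091=2.7273
k=2 src: inc=0.909091, refl=0.909091·-0.818182=-0.7438; V=1.818182+0.909091+-0.743802=1.9835
k=3 load: inc=-0.743802, refl=-0.743802·0.500000=-0.3719; V=2.727273+-0.743802+-0.371901=1.6116
k=4 src: inc=-0.371901, refl=-0.371901·-0.818182=0.3043; V=1.983471+-0.371901+0.304282=1.9159
k=5 load: inc=0.304282, refl=0.304282·0.500000=0.1521; V=1.611570+0.304282+0.152141=2.0680
k=6 src: inc=0.152141, refl=0.152141·-0.818182=-0.1245; V=1.915853+0.152141+-0.124479=1.9435
k=7 load: inc=-0.124479, refl=-0.124479·0.500000=-0.0622; V=2.067994+-0.124479+-0.062240=1.8813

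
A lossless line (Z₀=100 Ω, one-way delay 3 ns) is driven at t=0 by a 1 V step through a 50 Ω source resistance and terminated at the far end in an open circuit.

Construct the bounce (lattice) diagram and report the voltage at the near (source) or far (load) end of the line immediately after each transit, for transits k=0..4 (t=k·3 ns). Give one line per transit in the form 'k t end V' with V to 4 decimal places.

Γ_L=1.000000, Γ_S=-0.333333; launch V₁=1·100/150=0.666667
k=0 src: V=0.6667
k=1 load: inc=0.666667, refl=0.666667·1.000000=0.6667; V=0.000000+0.666667+0.666667=1.3333
k=2 src: inc=0.666667, refl=0.666667·-0.333333=-0.2222; V=0.666667+0.666667+-0.222222=1.1111
k=3 load: inc=-0.222222, refl=-0.222222·1.000000=-0.2222; V=1.333333+-0.222222+-0.222222=0.8889
k=4 src: inc=-0.222222, refl=-0.222222·-0.333333=0.0741; V=1.111111+-0.222222+0.074074=0.9630

0 0 source 0.6667
1 3 load 1.3333
2 6 source 1.1111
3 9 load 0.8889
4 12 source 0.9630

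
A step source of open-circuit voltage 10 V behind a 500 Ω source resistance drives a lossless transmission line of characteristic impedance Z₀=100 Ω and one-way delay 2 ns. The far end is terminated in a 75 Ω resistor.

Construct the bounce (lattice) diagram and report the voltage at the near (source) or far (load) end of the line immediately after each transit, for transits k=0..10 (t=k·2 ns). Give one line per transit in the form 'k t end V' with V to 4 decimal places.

0 0 source 1.6667
1 2 load 1.4286
2 4 source 1.2698
3 6 load 1.2925
4 8 source 1.3076
5 10 load 1.3055
6 12 source 1.3040
7 14 load 1.3042
8 16 source 1.3044
9 18 load 1.3044
10 20 source 1.3043

Γ_L=-0.142857, Γ_S=0.666667; launch V₁=10·100/600=1.666667
k=0 src: V=1.6667
k=1 load: inc=1.666667, refl=1.666667·-0.142857=-0.2381; V=0.000000+1.666667+-0.238095=1.4286
k=2 src: inc=-0.238095, refl=-0.238095·0.666667=-0.1587; V=1.666667+-0.238095+-0.158730=1.2698
k=3 load: inc=-0.158730, refl=-0.158730·-0.142857=0.0227; V=1.428571+-0.158730+0.022676=1.2925
k=4 src: inc=0.022676, refl=0.022676·0.666667=0.0151; V=1.269841+0.022676+0.015117=1.3076
k=5 load: inc=0.015117, refl=0.015117·-0.142857=-0.0022; V=1.292517+0.015117+-0.002160=1.3055
k=6 src: inc=-0.002160, refl=-0.002160·0.666667=-0.0014; V=1.307634+-0.002160+-0.001440=1.3040
k=7 load: inc=-0.001440, refl=-0.001440·-0.142857=0.0002; V=1.305475+-0.001440+0.000206=1.3042
k=8 src: inc=0.000206, refl=0.000206·0.666667=0.0001; V=1.304035+0.000206+0.000137=1.3044
k=9 load: inc=0.000137, refl=0.000137·-0.142857=-0.0000; V=1.304241+0.000137+-0.000020=1.3044
k=10 src: inc=-0.000020, refl=-0.000020·0.666667=-0.0000; V=1.304378+-0.000020+-0.000013=1.3043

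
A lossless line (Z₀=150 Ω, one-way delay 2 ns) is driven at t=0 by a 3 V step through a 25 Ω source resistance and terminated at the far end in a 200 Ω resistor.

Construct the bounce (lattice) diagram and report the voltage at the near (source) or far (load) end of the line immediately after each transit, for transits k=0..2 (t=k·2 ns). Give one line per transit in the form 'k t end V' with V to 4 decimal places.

0 0 source 2.5714
1 2 load 2.9388
2 4 source 2.6764

Γ_L=0.142857, Γ_S=-0.714286; launch V₁=3·150/175=2.571429
k=0 src: V=2.5714
k=1 load: inc=2.571429, refl=2.571429·0.142857=0.3673; V=0.000000+2.571429+0.367347=2.9388
k=2 src: inc=0.367347, refl=0.367347·-0.714286=-0.2624; V=2.571429+0.367347+-0.262391=2.6764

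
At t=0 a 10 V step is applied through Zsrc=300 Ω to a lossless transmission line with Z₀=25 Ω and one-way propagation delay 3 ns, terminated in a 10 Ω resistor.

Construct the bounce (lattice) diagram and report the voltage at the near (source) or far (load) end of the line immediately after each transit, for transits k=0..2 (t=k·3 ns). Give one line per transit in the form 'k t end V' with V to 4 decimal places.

Γ_L=-0.428571, Γ_S=0.846154; launch V₁=10·25/325=0.769231
k=0 src: V=0.7692
k=1 load: inc=0.769231, refl=0.769231·-0.428571=-0.3297; V=0.000000+0.769231+-0.329670=0.4396
k=2 src: inc=-0.329670, refl=-0.329670·0.846154=-0.2790; V=0.769231+-0.329670+-0.278952=0.1606

0 0 source 0.7692
1 3 load 0.4396
2 6 source 0.1606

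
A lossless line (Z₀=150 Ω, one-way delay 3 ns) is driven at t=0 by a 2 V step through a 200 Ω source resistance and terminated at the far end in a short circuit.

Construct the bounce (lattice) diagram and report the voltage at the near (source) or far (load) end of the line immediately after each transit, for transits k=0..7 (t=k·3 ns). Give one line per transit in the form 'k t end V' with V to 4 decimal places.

0 0 source 0.8571
1 3 load 0.0000
2 6 source -0.1224
3 9 load 0.0000
4 12 source 0.0175
5 15 load 0.0000
6 18 source -0.0025
7 21 load 0.0000

Γ_L=-1.000000, Γ_S=0.142857; launch V₁=2·150/350=0.857143
k=0 src: V=0.8571
k=1 load: inc=0.857143, refl=0.857143·-1.000000=-0.8571; V=0.000000+0.857143+-0.857143=0.0000
k=2 src: inc=-0.857143, refl=-0.857143·0.142857=-0.1224; V=0.857143+-0.857143+-0.122449=-0.1224
k=3 load: inc=-0.122449, refl=-0.122449·-1.000000=0.1224; V=0.000000+-0.122449+0.122449=0.0000
k=4 src: inc=0.122449, refl=0.122449·0.142857=0.0175; V=-0.122449+0.122449+0.017493=0.0175
k=5 load: inc=0.017493, refl=0.017493·-1.000000=-0.0175; V=0.000000+0.017493+-0.017493=0.0000
k=6 src: inc=-0.017493, refl=-0.017493·0.142857=-0.0025; V=0.017493+-0.017493+-0.002499=-0.0025
k=7 load: inc=-0.002499, refl=-0.002499·-1.000000=0.0025; V=0.000000+-0.002499+0.002499=0.0000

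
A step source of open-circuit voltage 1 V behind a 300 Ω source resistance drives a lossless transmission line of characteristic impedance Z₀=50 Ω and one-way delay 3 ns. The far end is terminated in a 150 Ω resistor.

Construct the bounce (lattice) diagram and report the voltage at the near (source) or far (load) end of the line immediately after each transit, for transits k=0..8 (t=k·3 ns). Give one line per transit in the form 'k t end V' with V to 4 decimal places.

Γ_L=0.500000, Γ_S=0.714286; launch V₁=1·50/350=0.142857
k=0 src: V=0.1429
k=1 load: inc=0.142857, refl=0.142857·0.500000=0.0714; V=0.000000+0.142857+0.071429=0.2143
k=2 src: inc=0.071429, refl=0.071429·0.714286=0.0510; V=0.142857+0.071429+0.051020=0.2653
k=3 load: inc=0.051020, refl=0.051020·0.500000=0.0255; V=0.214286+0.051020+0.025510=0.2908
k=4 src: inc=0.025510, refl=0.025510·0.714286=0.0182; V=0.265306+0.025510+0.018222=0.3090
k=5 load: inc=0.018222, refl=0.018222·0.500000=0.0091; V=0.290816+0.018222+0.009111=0.3181
k=6 src: inc=0.009111, refl=0.009111·0.714286=0.0065; V=0.309038+0.009111+0.006508=0.3247
k=7 load: inc=0.006508, refl=0.006508·0.500000=0.0033; V=0.318149+0.006508+0.003254=0.3279
k=8 src: inc=0.003254, refl=0.003254·0.714286=0.0023; V=0.324656+0.003254+0.002324=0.3302

0 0 source 0.1429
1 3 load 0.2143
2 6 source 0.2653
3 9 load 0.2908
4 12 source 0.3090
5 15 load 0.3181
6 18 source 0.3247
7 21 load 0.3279
8 24 source 0.3302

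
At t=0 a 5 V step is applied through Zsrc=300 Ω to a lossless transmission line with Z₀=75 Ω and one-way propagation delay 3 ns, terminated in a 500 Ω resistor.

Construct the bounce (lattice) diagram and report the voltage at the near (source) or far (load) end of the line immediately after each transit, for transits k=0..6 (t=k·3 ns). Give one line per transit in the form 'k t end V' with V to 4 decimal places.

0 0 source 1.0000
1 3 load 1.7391
2 6 source 2.1826
3 9 load 2.5104
4 12 source 2.7071
5 15 load 2.8524
6 18 source 2.9397

Γ_L=0.739130, Γ_S=0.600000; launch V₁=5·75/375=1.000000
k=0 src: V=1.0000
k=1 load: inc=1.000000, refl=1.000000·0.739130=0.7391; V=0.000000+1.000000+0.739130=1.7391
k=2 src: inc=0.739130, refl=0.739130·0.600000=0.4435; V=1.000000+0.739130+0.443478=2.1826
k=3 load: inc=0.443478, refl=0.443478·0.739130=0.3278; V=1.739130+0.443478+0.327788=2.5104
k=4 src: inc=0.327788, refl=0.327788·0.600000=0.1967; V=2.182609+0.327788+0.196673=2.7071
k=5 load: inc=0.196673, refl=0.196673·0.739130=0.1454; V=2.510397+0.196673+0.145367=2.8524
k=6 src: inc=0.145367, refl=0.145367·0.600000=0.0872; V=2.707070+0.145367+0.087220=2.9397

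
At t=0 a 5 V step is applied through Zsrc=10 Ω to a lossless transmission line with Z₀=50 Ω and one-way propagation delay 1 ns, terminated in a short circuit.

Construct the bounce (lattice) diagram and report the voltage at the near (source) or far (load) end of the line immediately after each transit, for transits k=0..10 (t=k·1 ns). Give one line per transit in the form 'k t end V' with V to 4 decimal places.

0 0 source 4.1667
1 1 load 0.0000
2 2 source 2.7778
3 3 load 0.0000
4 4 source 1.8519
5 5 load 0.0000
6 6 source 1.2346
7 7 load 0.0000
8 8 source 0.8230
9 9 load 0.0000
10 10 source 0.5487

Γ_L=-1.000000, Γ_S=-0.666667; launch V₁=5·50/60=4.166667
k=0 src: V=4.1667
k=1 load: inc=4.166667, refl=4.166667·-1.000000=-4.1667; V=0.000000+4.166667+-4.166667=0.0000
k=2 src: inc=-4.166667, refl=-4.166667·-0.666667=2.7778; V=4.166667+-4.166667+2.777778=2.7778
k=3 load: inc=2.777778, refl=2.777778·-1.000000=-2.7778; V=0.000000+2.777778+-2.777778=0.0000
k=4 src: inc=-2.777778, refl=-2.777778·-0.666667=1.8519; V=2.777778+-2.777778+1.851852=1.8519
k=5 load: inc=1.851852, refl=1.851852·-1.000000=-1.8519; V=0.000000+1.851852+-1.851852=0.0000
k=6 src: inc=-1.851852, refl=-1.851852·-0.666667=1.2346; V=1.851852+-1.851852+1.234568=1.2346
k=7 load: inc=1.234568, refl=1.234568·-1.000000=-1.2346; V=0.000000+1.234568+-1.234568=0.0000
k=8 src: inc=-1.234568, refl=-1.234568·-0.666667=0.8230; V=1.234568+-1.234568+0.823045=0.8230
k=9 load: inc=0.823045, refl=0.823045·-1.000000=-0.8230; V=0.000000+0.823045+-0.823045=0.0000
k=10 src: inc=-0.823045, refl=-0.823045·-0.666667=0.5487; V=0.823045+-0.823045+0.548697=0.5487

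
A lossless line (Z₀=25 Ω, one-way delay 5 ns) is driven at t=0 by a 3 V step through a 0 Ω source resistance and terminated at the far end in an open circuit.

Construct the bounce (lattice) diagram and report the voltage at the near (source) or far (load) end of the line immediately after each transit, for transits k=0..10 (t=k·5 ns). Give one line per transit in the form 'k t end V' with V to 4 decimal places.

0 0 source 3.0000
1 5 load 6.0000
2 10 source 3.0000
3 15 load 0.0000
4 20 source 3.0000
5 25 load 6.0000
6 30 source 3.0000
7 35 load 0.0000
8 40 source 3.0000
9 45 load 6.0000
10 50 source 3.0000

Γ_L=1.000000, Γ_S=-1.000000; launch V₁=3·25/25=3.000000
k=0 src: V=3.0000
k=1 load: inc=3.000000, refl=3.000000·1.000000=3.0000; V=0.000000+3.000000+3.000000=6.0000
k=2 src: inc=3.000000, refl=3.000000·-1.000000=-3.0000; V=3.000000+3.000000+-3.000000=3.0000
k=3 load: inc=-3.000000, refl=-3.000000·1.000000=-3.0000; V=6.000000+-3.000000+-3.000000=0.0000
k=4 src: inc=-3.000000, refl=-3.000000·-1.000000=3.0000; V=3.000000+-3.000000+3.000000=3.0000
k=5 load: inc=3.000000, refl=3.000000·1.000000=3.0000; V=0.000000+3.000000+3.000000=6.0000
k=6 src: inc=3.000000, refl=3.000000·-1.000000=-3.0000; V=3.000000+3.000000+-3.000000=3.0000
k=7 load: inc=-3.000000, refl=-3.000000·1.000000=-3.0000; V=6.000000+-3.000000+-3.000000=0.0000
k=8 src: inc=-3.000000, refl=-3.000000·-1.000000=3.0000; V=3.000000+-3.000000+3.000000=3.0000
k=9 load: inc=3.000000, refl=3.000000·1.000000=3.0000; V=0.000000+3.000000+3.000000=6.0000
k=10 src: inc=3.000000, refl=3.000000·-1.000000=-3.0000; V=3.000000+3.000000+-3.000000=3.0000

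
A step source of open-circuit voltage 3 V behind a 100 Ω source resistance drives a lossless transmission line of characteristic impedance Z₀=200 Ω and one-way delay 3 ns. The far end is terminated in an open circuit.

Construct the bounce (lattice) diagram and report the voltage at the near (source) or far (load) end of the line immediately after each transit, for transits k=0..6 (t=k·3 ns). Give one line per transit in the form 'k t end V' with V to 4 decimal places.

Γ_L=1.000000, Γ_S=-0.333333; launch V₁=3·200/300=2.000000
k=0 src: V=2.0000
k=1 load: inc=2.000000, refl=2.000000·1.000000=2.0000; V=0.000000+2.000000+2.000000=4.0000
k=2 src: inc=2.000000, refl=2.000000·-0.333333=-0.6667; V=2.000000+2.000000+-0.666667=3.3333
k=3 load: inc=-0.666667, refl=-0.666667·1.000000=-0.6667; V=4.000000+-0.666667+-0.666667=2.6667
k=4 src: inc=-0.666667, refl=-0.666667·-0.333333=0.2222; V=3.333333+-0.666667+0.222222=2.8889
k=5 load: inc=0.222222, refl=0.222222·1.000000=0.2222; V=2.666667+0.222222+0.222222=3.1111
k=6 src: inc=0.222222, refl=0.222222·-0.333333=-0.0741; V=2.888889+0.222222+-0.074074=3.0370

0 0 source 2.0000
1 3 load 4.0000
2 6 source 3.3333
3 9 load 2.6667
4 12 source 2.8889
5 15 load 3.1111
6 18 source 3.0370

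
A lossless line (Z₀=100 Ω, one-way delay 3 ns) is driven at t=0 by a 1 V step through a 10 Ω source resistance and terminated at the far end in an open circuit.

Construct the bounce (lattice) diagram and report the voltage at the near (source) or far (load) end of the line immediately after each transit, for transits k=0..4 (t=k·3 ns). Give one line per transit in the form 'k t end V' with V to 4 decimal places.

0 0 source 0.9091
1 3 load 1.8182
2 6 source 1.0744
3 9 load 0.3306
4 12 source 0.9391

Γ_L=1.000000, Γ_S=-0.818182; launch V₁=1·100/110=0.909091
k=0 src: V=0.9091
k=1 load: inc=0.909091, refl=0.909091·1.000000=0.9091; V=0.000000+0.909091+0.909091=1.8182
k=2 src: inc=0.909091, refl=0.909091·-0.818182=-0.7438; V=0.909091+0.909091+-0.743802=1.0744
k=3 load: inc=-0.743802, refl=-0.743802·1.000000=-0.7438; V=1.818182+-0.743802+-0.743802=0.3306
k=4 src: inc=-0.743802, refl=-0.743802·-0.818182=0.6086; V=1.074380+-0.743802+0.608565=0.9391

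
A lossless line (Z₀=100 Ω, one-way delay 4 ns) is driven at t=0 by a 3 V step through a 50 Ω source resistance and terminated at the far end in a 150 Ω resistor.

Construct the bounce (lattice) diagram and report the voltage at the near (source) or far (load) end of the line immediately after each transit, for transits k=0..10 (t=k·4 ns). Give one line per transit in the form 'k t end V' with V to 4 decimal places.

Γ_L=0.200000, Γ_S=-0.333333; launch V₁=3·100/150=2.000000
k=0 src: V=2.0000
k=1 load: inc=2.000000, refl=2.000000·0.200000=0.4000; V=0.000000+2.000000+0.400000=2.4000
k=2 src: inc=0.400000, refl=0.400000·-0.333333=-0.1333; V=2.000000+0.400000+-0.133333=2.2667
k=3 load: inc=-0.133333, refl=-0.133333·0.200000=-0.0267; V=2.400000+-0.133333+-0.026667=2.2400
k=4 src: inc=-0.026667, refl=-0.026667·-0.333333=0.0089; V=2.266667+-0.026667+0.008889=2.2489
k=5 load: inc=0.008889, refl=0.008889·0.200000=0.0018; V=2.240000+0.008889+0.001778=2.2507
k=6 src: inc=0.001778, refl=0.001778·-0.333333=-0.0006; V=2.248889+0.001778+-0.000593=2.2501
k=7 load: inc=-0.000593, refl=-0.000593·0.200000=-0.0001; V=2.250667+-0.000593+-0.000119=2.2500
k=8 src: inc=-0.000119, refl=-0.000119·-0.333333=0.0000; V=2.250074+-0.000119+0.000040=2.2500
k=9 load: inc=0.000040, refl=0.000040·0.200000=0.0000; V=2.249956+0.000040+0.000008=2.2500
k=10 src: inc=0.000008, refl=0.000008·-0.333333=-0.0000; V=2.249995+0.000008+-0.000003=2.2500

0 0 source 2.0000
1 4 load 2.4000
2 8 source 2.2667
3 12 load 2.2400
4 16 source 2.2489
5 20 load 2.2507
6 24 source 2.2501
7 28 load 2.2500
8 32 source 2.2500
9 36 load 2.2500
10 40 source 2.2500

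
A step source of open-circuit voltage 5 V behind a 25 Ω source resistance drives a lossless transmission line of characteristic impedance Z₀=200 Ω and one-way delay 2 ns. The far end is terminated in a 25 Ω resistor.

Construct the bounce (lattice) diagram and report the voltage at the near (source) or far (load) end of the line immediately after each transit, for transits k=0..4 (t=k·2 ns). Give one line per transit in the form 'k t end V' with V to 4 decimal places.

Γ_L=-0.777778, Γ_S=-0.777778; launch V₁=5·200/225=4.444444
k=0 src: V=4.4444
k=1 load: inc=4.444444, refl=4.444444·-0.777778=-3.4568; V=0.000000+4.444444+-3.456790=0.9877
k=2 src: inc=-3.456790, refl=-3.456790·-0.777778=2.6886; V=4.444444+-3.456790+2.688615=3.6763
k=3 load: inc=2.688615, refl=2.688615·-0.777778=-2.0911; V=0.987654+2.688615+-2.091145=1.5851
k=4 src: inc=-2.091145, refl=-2.091145·-0.777778=1.6264; V=3.676269+-2.091145+1.626446=3.2116

0 0 source 4.4444
1 2 load 0.9877
2 4 source 3.6763
3 6 load 1.5851
4 8 source 3.2116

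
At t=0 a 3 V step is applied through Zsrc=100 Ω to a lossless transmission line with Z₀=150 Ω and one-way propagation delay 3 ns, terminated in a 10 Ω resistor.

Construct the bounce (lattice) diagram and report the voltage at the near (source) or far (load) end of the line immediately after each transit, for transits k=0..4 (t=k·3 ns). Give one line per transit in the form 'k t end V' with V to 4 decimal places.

Γ_L=-0.875000, Γ_S=-0.200000; launch V₁=3·150/250=1.800000
k=0 src: V=1.8000
k=1 load: inc=1.800000, refl=1.800000·-0.875000=-1.5750; V=0.000000+1.800000+-1.575000=0.2250
k=2 src: inc=-1.575000, refl=-1.575000·-0.200000=0.3150; V=1.800000+-1.575000+0.315000=0.5400
k=3 load: inc=0.315000, refl=0.315000·-0.875000=-0.2756; V=0.225000+0.315000+-0.275625=0.2644
k=4 src: inc=-0.275625, refl=-0.275625·-0.200000=0.0551; V=0.540000+-0.275625+0.055125=0.3195

0 0 source 1.8000
1 3 load 0.2250
2 6 source 0.5400
3 9 load 0.2644
4 12 source 0.3195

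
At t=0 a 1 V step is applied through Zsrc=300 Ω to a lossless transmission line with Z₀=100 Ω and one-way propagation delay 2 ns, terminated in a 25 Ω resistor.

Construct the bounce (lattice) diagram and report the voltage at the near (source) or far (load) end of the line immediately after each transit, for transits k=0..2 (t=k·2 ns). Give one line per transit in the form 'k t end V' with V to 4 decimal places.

0 0 source 0.2500
1 2 load 0.1000
2 4 source 0.0250

Γ_L=-0.600000, Γ_S=0.500000; launch V₁=1·100/400=0.250000
k=0 src: V=0.2500
k=1 load: inc=0.250000, refl=0.250000·-0.600000=-0.1500; V=0.000000+0.250000+-0.150000=0.1000
k=2 src: inc=-0.150000, refl=-0.150000·0.500000=-0.0750; V=0.250000+-0.150000+-0.075000=0.0250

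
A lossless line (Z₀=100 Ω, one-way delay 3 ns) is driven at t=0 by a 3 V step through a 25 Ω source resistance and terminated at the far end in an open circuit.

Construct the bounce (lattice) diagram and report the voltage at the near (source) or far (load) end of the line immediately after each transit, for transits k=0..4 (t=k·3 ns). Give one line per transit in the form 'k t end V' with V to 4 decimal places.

0 0 source 2.4000
1 3 load 4.8000
2 6 source 3.3600
3 9 load 1.9200
4 12 source 2.7840

Γ_L=1.000000, Γ_S=-0.600000; launch V₁=3·100/125=2.400000
k=0 src: V=2.4000
k=1 load: inc=2.400000, refl=2.400000·1.000000=2.4000; V=0.000000+2.400000+2.400000=4.8000
k=2 src: inc=2.400000, refl=2.400000·-0.600000=-1.4400; V=2.400000+2.400000+-1.440000=3.3600
k=3 load: inc=-1.440000, refl=-1.440000·1.000000=-1.4400; V=4.800000+-1.440000+-1.440000=1.9200
k=4 src: inc=-1.440000, refl=-1.440000·-0.600000=0.8640; V=3.360000+-1.440000+0.864000=2.7840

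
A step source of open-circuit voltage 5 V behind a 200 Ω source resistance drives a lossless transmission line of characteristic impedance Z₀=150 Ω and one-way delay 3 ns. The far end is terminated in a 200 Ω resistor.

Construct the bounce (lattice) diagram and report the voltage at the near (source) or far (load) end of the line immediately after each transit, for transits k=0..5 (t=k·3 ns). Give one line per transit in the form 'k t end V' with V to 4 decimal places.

Γ_L=0.142857, Γ_S=0.142857; launch V₁=5·150/350=2.142857
k=0 src: V=2.1429
k=1 load: inc=2.142857, refl=2.142857·0.142857=0.3061; V=0.000000+2.142857+0.306122=2.4490
k=2 src: inc=0.306122, refl=0.306122·0.142857=0.0437; V=2.142857+0.306122+0.043732=2.4927
k=3 load: inc=0.043732, refl=0.043732·0.142857=0.0062; V=2.448980+0.043732+0.006247=2.4990
k=4 src: inc=0.006247, refl=0.006247·0.142857=0.0009; V=2.492711+0.006247+0.000892=2.4999
k=5 load: inc=0.000892, refl=0.000892·0.142857=0.0001; V=2.498959+0.000892+0.000127=2.5000

0 0 source 2.1429
1 3 load 2.4490
2 6 source 2.4927
3 9 load 2.4990
4 12 source 2.4999
5 15 load 2.5000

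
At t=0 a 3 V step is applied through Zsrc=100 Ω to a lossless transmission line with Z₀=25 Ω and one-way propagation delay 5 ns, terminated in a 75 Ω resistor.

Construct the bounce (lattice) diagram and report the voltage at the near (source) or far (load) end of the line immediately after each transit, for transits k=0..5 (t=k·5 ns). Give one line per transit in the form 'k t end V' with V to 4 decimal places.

0 0 source 0.6000
1 5 load 0.9000
2 10 source 1.0800
3 15 load 1.1700
4 20 source 1.2240
5 25 load 1.2510

Γ_L=0.500000, Γ_S=0.600000; launch V₁=3·25/125=0.600000
k=0 src: V=0.6000
k=1 load: inc=0.600000, refl=0.600000·0.500000=0.3000; V=0.000000+0.600000+0.300000=0.9000
k=2 src: inc=0.300000, refl=0.300000·0.600000=0.1800; V=0.600000+0.300000+0.180000=1.0800
k=3 load: inc=0.180000, refl=0.180000·0.500000=0.0900; V=0.900000+0.180000+0.090000=1.1700
k=4 src: inc=0.090000, refl=0.090000·0.600000=0.0540; V=1.080000+0.090000+0.054000=1.2240
k=5 load: inc=0.054000, refl=0.054000·0.500000=0.0270; V=1.170000+0.054000+0.027000=1.2510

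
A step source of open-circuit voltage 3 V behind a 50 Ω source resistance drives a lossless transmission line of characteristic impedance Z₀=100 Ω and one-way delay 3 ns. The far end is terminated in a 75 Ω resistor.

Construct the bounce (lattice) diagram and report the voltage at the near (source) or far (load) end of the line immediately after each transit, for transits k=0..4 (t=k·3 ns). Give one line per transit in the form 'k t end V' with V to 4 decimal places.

Γ_L=-0.142857, Γ_S=-0.333333; launch V₁=3·100/150=2.000000
k=0 src: V=2.0000
k=1 load: inc=2.000000, refl=2.000000·-0.142857=-0.2857; V=0.000000+2.000000+-0.285714=1.7143
k=2 src: inc=-0.285714, refl=-0.285714·-0.333333=0.0952; V=2.000000+-0.285714+0.095238=1.8095
k=3 load: inc=0.095238, refl=0.095238·-0.142857=-0.0136; V=1.714286+0.095238+-0.013605=1.7959
k=4 src: inc=-0.013605, refl=-0.013605·-0.333333=0.0045; V=1.809524+-0.013605+0.004535=1.8005

0 0 source 2.0000
1 3 load 1.7143
2 6 source 1.8095
3 9 load 1.7959
4 12 source 1.8005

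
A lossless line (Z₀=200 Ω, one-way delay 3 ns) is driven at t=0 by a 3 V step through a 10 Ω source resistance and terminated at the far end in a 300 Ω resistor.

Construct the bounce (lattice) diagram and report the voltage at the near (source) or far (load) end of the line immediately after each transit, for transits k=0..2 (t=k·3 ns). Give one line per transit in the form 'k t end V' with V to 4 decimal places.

Γ_L=0.200000, Γ_S=-0.904762; launch V₁=3·200/210=2.857143
k=0 src: V=2.8571
k=1 load: inc=2.857143, refl=2.857143·0.200000=0.5714; V=0.000000+2.857143+0.571429=3.4286
k=2 src: inc=0.571429, refl=0.571429·-0.904762=-0.5170; V=2.857143+0.571429+-0.517007=2.9116

0 0 source 2.8571
1 3 load 3.4286
2 6 source 2.9116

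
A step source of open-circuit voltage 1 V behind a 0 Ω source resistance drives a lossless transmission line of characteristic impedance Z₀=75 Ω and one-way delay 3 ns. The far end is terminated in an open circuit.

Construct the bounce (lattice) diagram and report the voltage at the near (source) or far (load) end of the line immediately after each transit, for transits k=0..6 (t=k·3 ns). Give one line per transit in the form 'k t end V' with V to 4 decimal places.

Γ_L=1.000000, Γ_S=-1.000000; launch V₁=1·75/75=1.000000
k=0 src: V=1.0000
k=1 load: inc=1.000000, refl=1.000000·1.000000=1.0000; V=0.000000+1.000000+1.000000=2.0000
k=2 src: inc=1.000000, refl=1.000000·-1.000000=-1.0000; V=1.000000+1.000000+-1.000000=1.0000
k=3 load: inc=-1.000000, refl=-1.000000·1.000000=-1.0000; V=2.000000+-1.000000+-1.000000=0.0000
k=4 src: inc=-1.000000, refl=-1.000000·-1.000000=1.0000; V=1.000000+-1.000000+1.000000=1.0000
k=5 load: inc=1.000000, refl=1.000000·1.000000=1.0000; V=0.000000+1.000000+1.000000=2.0000
k=6 src: inc=1.000000, refl=1.000000·-1.000000=-1.0000; V=1.000000+1.000000+-1.000000=1.0000

0 0 source 1.0000
1 3 load 2.0000
2 6 source 1.0000
3 9 load 0.0000
4 12 source 1.0000
5 15 load 2.0000
6 18 source 1.0000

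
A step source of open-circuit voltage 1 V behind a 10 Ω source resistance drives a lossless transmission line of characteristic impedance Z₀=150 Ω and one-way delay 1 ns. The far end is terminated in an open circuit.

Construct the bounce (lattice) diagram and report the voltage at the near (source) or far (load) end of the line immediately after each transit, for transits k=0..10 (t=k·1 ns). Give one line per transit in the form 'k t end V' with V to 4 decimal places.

Γ_L=1.000000, Γ_S=-0.875000; launch V₁=1·150/160=0.937500
k=0 src: V=0.9375
k=1 load: inc=0.937500, refl=0.937500·1.000000=0.9375; V=0.000000+0.937500+0.937500=1.8750
k=2 src: inc=0.937500, refl=0.937500·-0.875000=-0.8203; V=0.937500+0.937500+-0.820312=1.0547
k=3 load: inc=-0.820312, refl=-0.820312·1.000000=-0.8203; V=1.875000+-0.820312+-0.820312=0.2344
k=4 src: inc=-0.820312, refl=-0.820312·-0.875000=0.7178; V=1.054688+-0.820312+0.717773=0.9521
k=5 load: inc=0.717773, refl=0.717773·1.000000=0.7178; V=0.234375+0.717773+0.717773=1.6699
k=6 src: inc=0.717773, refl=0.717773·-0.875000=-0.6281; V=0.952148+0.717773+-0.628052=1.0419
k=7 load: inc=-0.628052, refl=-0.628052·1.000000=-0.6281; V=1.669922+-0.628052+-0.628052=0.4138
k=8 src: inc=-0.628052, refl=-0.628052·-0.875000=0.5495; V=1.041870+-0.628052+0.549545=0.9634
k=9 load: inc=0.549545, refl=0.549545·1.000000=0.5495; V=0.413818+0.549545+0.549545=1.5129
k=10 src: inc=0.549545, refl=0.549545·-0.875000=-0.4809; V=0.963364+0.549545+-0.480852=1.0321

0 0 source 0.9375
1 1 load 1.8750
2 2 source 1.0547
3 3 load 0.2344
4 4 source 0.9521
5 5 load 1.6699
6 6 source 1.0419
7 7 load 0.4138
8 8 source 0.9634
9 9 load 1.5129
10 10 source 1.0321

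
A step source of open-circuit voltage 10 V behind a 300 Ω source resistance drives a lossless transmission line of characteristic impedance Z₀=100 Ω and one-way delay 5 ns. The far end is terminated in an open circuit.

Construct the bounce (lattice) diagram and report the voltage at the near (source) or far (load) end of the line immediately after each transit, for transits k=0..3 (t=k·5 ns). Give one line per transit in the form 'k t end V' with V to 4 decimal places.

Γ_L=1.000000, Γ_S=0.500000; launch V₁=10·100/400=2.500000
k=0 src: V=2.5000
k=1 load: inc=2.500000, refl=2.500000·1.000000=2.5000; V=0.000000+2.500000+2.500000=5.0000
k=2 src: inc=2.500000, refl=2.500000·0.500000=1.2500; V=2.500000+2.500000+1.250000=6.2500
k=3 load: inc=1.250000, refl=1.250000·1.000000=1.2500; V=5.000000+1.250000+1.250000=7.5000

0 0 source 2.5000
1 5 load 5.0000
2 10 source 6.2500
3 15 load 7.5000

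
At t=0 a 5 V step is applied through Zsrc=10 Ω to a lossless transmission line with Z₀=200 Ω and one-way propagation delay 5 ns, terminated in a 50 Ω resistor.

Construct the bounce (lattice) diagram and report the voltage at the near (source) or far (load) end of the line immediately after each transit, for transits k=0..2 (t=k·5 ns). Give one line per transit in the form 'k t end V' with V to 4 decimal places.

Γ_L=-0.600000, Γ_S=-0.904762; launch V₁=5·200/210=4.761905
k=0 src: V=4.7619
k=1 load: inc=4.761905, refl=4.761905·-0.600000=-2.8571; V=0.000000+4.761905+-2.857143=1.9048
k=2 src: inc=-2.857143, refl=-2.857143·-0.904762=2.5850; V=4.761905+-2.857143+2.585034=4.4898

0 0 source 4.7619
1 5 load 1.9048
2 10 source 4.4898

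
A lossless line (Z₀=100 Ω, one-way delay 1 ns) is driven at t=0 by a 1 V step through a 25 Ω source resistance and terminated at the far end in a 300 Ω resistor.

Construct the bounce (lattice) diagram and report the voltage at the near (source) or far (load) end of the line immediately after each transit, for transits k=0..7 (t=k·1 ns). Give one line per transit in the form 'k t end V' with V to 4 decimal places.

Γ_L=0.500000, Γ_S=-0.600000; launch V₁=1·100/125=0.800000
k=0 src: V=0.8000
k=1 load: inc=0.800000, refl=0.800000·0.500000=0.4000; V=0.000000+0.800000+0.400000=1.2000
k=2 src: inc=0.400000, refl=0.400000·-0.600000=-0.2400; V=0.800000+0.400000+-0.240000=0.9600
k=3 load: inc=-0.240000, refl=-0.240000·0.500000=-0.1200; V=1.200000+-0.240000+-0.120000=0.8400
k=4 src: inc=-0.120000, refl=-0.120000·-0.600000=0.0720; V=0.960000+-0.120000+0.072000=0.9120
k=5 load: inc=0.072000, refl=0.072000·0.500000=0.0360; V=0.840000+0.072000+0.036000=0.9480
k=6 src: inc=0.036000, refl=0.036000·-0.600000=-0.0216; V=0.912000+0.036000+-0.021600=0.9264
k=7 load: inc=-0.021600, refl=-0.021600·0.500000=-0.0108; V=0.948000+-0.021600+-0.010800=0.9156

0 0 source 0.8000
1 1 load 1.2000
2 2 source 0.9600
3 3 load 0.8400
4 4 source 0.9120
5 5 load 0.9480
6 6 source 0.9264
7 7 load 0.9156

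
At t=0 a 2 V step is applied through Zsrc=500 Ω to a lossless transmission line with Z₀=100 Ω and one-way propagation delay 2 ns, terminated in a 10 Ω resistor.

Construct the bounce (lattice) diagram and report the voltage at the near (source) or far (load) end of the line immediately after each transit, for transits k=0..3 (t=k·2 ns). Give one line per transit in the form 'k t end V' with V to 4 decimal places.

Γ_L=-0.818182, Γ_S=0.666667; launch V₁=2·100/600=0.333333
k=0 src: V=0.3333
k=1 load: inc=0.333333, refl=0.333333·-0.818182=-0.2727; V=0.000000+0.333333+-0.272727=0.0606
k=2 src: inc=-0.272727, refl=-0.272727·0.666667=-0.1818; V=0.333333+-0.272727+-0.181818=-0.1212
k=3 load: inc=-0.181818, refl=-0.181818·-0.818182=0.1488; V=0.060606+-0.181818+0.148760=0.0275

0 0 source 0.3333
1 2 load 0.0606
2 4 source -0.1212
3 6 load 0.0275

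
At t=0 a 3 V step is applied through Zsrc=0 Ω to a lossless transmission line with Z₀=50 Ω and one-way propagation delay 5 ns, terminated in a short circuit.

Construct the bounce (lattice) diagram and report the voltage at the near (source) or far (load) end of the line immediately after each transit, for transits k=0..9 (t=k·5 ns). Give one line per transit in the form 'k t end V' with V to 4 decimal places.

0 0 source 3.0000
1 5 load 0.0000
2 10 source 3.0000
3 15 load 0.0000
4 20 source 3.0000
5 25 load 0.0000
6 30 source 3.0000
7 35 load 0.0000
8 40 source 3.0000
9 45 load 0.0000

Γ_L=-1.000000, Γ_S=-1.000000; launch V₁=3·50/50=3.000000
k=0 src: V=3.0000
k=1 load: inc=3.000000, refl=3.000000·-1.000000=-3.0000; V=0.000000+3.000000+-3.000000=0.0000
k=2 src: inc=-3.000000, refl=-3.000000·-1.000000=3.0000; V=3.000000+-3.000000+3.000000=3.0000
k=3 load: inc=3.000000, refl=3.000000·-1.000000=-3.0000; V=0.000000+3.000000+-3.000000=0.0000
k=4 src: inc=-3.000000, refl=-3.000000·-1.000000=3.0000; V=3.000000+-3.000000+3.000000=3.0000
k=5 load: inc=3.000000, refl=3.000000·-1.000000=-3.0000; V=0.000000+3.000000+-3.000000=0.0000
k=6 src: inc=-3.000000, refl=-3.000000·-1.000000=3.0000; V=3.000000+-3.000000+3.000000=3.0000
k=7 load: inc=3.000000, refl=3.000000·-1.000000=-3.0000; V=0.000000+3.000000+-3.000000=0.0000
k=8 src: inc=-3.000000, refl=-3.000000·-1.000000=3.0000; V=3.000000+-3.000000+3.000000=3.0000
k=9 load: inc=3.000000, refl=3.000000·-1.000000=-3.0000; V=0.000000+3.000000+-3.000000=0.0000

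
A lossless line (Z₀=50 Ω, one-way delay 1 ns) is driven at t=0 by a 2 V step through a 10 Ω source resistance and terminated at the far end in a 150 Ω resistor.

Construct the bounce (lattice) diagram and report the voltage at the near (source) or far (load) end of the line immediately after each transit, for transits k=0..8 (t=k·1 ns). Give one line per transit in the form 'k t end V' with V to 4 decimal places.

0 0 source 1.6667
1 1 load 2.5000
2 2 source 1.9444
3 3 load 1.6667
4 4 source 1.8519
5 5 load 1.9444
6 6 source 1.8827
7 7 load 1.8519
8 8 source 1.8724

Γ_L=0.500000, Γ_S=-0.666667; launch V₁=2·50/60=1.666667
k=0 src: V=1.6667
k=1 load: inc=1.666667, refl=1.666667·0.500000=0.8333; V=0.000000+1.666667+0.833333=2.5000
k=2 src: inc=0.833333, refl=0.833333·-0.666667=-0.5556; V=1.666667+0.833333+-0.555556=1.9444
k=3 load: inc=-0.555556, refl=-0.555556·0.500000=-0.2778; V=2.500000+-0.555556+-0.277778=1.6667
k=4 src: inc=-0.277778, refl=-0.277778·-0.666667=0.1852; V=1.944444+-0.277778+0.185185=1.8519
k=5 load: inc=0.185185, refl=0.185185·0.500000=0.0926; V=1.666667+0.185185+0.092593=1.9444
k=6 src: inc=0.092593, refl=0.092593·-0.666667=-0.0617; V=1.851852+0.092593+-0.061728=1.8827
k=7 load: inc=-0.061728, refl=-0.061728·0.500000=-0.0309; V=1.944444+-0.061728+-0.030864=1.8519
k=8 src: inc=-0.030864, refl=-0.030864·-0.666667=0.0206; V=1.882716+-0.030864+0.020576=1.8724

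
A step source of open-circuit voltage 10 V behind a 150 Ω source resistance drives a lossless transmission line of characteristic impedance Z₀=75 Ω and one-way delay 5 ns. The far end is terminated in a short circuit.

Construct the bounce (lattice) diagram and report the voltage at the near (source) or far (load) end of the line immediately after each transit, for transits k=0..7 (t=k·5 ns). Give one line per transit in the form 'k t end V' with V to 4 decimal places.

Γ_L=-1.000000, Γ_S=0.333333; launch V₁=10·75/225=3.333333
k=0 src: V=3.3333
k=1 load: inc=3.333333, refl=3.333333·-1.000000=-3.3333; V=0.000000+3.333333+-3.333333=0.0000
k=2 src: inc=-3.333333, refl=-3.333333·0.333333=-1.1111; V=3.333333+-3.333333+-1.111111=-1.1111
k=3 load: inc=-1.111111, refl=-1.111111·-1.000000=1.1111; V=0.000000+-1.111111+1.111111=0.0000
k=4 src: inc=1.111111, refl=1.111111·0.333333=0.3704; V=-1.111111+1.111111+0.370370=0.3704
k=5 load: inc=0.370370, refl=0.370370·-1.000000=-0.3704; V=0.000000+0.370370+-0.370370=0.0000
k=6 src: inc=-0.370370, refl=-0.370370·0.333333=-0.1235; V=0.370370+-0.370370+-0.123457=-0.1235
k=7 load: inc=-0.123457, refl=-0.123457·-1.000000=0.1235; V=0.000000+-0.123457+0.123457=0.0000

0 0 source 3.3333
1 5 load 0.0000
2 10 source -1.1111
3 15 load 0.0000
4 20 source 0.3704
5 25 load 0.0000
6 30 source -0.1235
7 35 load 0.0000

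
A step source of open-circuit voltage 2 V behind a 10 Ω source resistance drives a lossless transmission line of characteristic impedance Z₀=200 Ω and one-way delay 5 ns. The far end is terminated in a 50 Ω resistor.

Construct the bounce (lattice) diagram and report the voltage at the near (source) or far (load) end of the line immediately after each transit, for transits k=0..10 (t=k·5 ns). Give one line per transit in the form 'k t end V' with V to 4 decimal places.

Γ_L=-0.600000, Γ_S=-0.904762; launch V₁=2·200/210=1.904762
k=0 src: V=1.9048
k=1 load: inc=1.904762, refl=1.904762·-0.600000=-1.1429; V=0.000000+1.904762+-1.142857=0.7619
k=2 src: inc=-1.142857, refl=-1.142857·-0.904762=1.0340; V=1.904762+-1.142857+1.034014=1.7959
k=3 load: inc=1.034014, refl=1.034014·-0.600000=-0.6204; V=0.761905+1.034014+-0.620408=1.1755
k=4 src: inc=-0.620408, refl=-0.620408·-0.904762=0.5613; V=1.795918+-0.620408+0.561322=1.7368
k=5 load: inc=0.561322, refl=0.561322·-0.600000=-0.3368; V=1.175510+0.561322+-0.336793=1.4000
k=6 src: inc=-0.336793, refl=-0.336793·-0.904762=0.3047; V=1.736832+-0.336793+0.304717=1.7048
k=7 load: inc=0.304717, refl=0.304717·-0.600000=-0.1828; V=1.400039+0.304717+-0.182830=1.5219
k=8 src: inc=-0.182830, refl=-0.182830·-0.904762=0.1654; V=1.704756+-0.182830+0.165418=1.6873
k=9 load: inc=0.165418, refl=0.165418·-0.600000=-0.0993; V=1.521926+0.165418+-0.099251=1.5881
k=10 src: inc=-0.099251, refl=-0.099251·-0.904762=0.0898; V=1.687344+-0.099251+0.089798=1.6779

0 0 source 1.9048
1 5 load 0.7619
2 10 source 1.7959
3 15 load 1.1755
4 20 source 1.7368
5 25 load 1.4000
6 30 source 1.7048
7 35 load 1.5219
8 40 source 1.6873
9 45 load 1.5881
10 50 source 1.6779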